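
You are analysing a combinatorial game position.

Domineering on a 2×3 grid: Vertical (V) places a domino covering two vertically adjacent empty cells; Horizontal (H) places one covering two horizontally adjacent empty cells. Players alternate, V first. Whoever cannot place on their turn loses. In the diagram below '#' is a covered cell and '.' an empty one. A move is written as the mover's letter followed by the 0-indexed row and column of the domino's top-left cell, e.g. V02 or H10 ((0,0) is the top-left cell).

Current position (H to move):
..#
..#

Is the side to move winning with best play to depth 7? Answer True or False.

p1 H@[..#/..#]: H00[###/..#]+1* H10[..#/###]+1
p2 V@[###/..#] terminal -1; root [..#/..#] d7

H winning at [..#/..#]: True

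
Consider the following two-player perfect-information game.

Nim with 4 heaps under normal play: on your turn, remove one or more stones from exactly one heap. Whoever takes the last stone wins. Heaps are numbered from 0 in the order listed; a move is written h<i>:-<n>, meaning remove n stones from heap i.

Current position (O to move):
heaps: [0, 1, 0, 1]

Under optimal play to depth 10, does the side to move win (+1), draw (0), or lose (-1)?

[(0,1,0,1)] O move#1: h1:-1:-1/(0,0,0,1)*, h3:-1:-1/(0,1,0,0)
[(0,0,0,1)] X move#2: h3:-1:+1/(0,0,0,0)*
[(0,0,0,0)] end (terminal -1, O#3); searched (0,1,0,1) to 10

value((0,1,0,1), O) = -1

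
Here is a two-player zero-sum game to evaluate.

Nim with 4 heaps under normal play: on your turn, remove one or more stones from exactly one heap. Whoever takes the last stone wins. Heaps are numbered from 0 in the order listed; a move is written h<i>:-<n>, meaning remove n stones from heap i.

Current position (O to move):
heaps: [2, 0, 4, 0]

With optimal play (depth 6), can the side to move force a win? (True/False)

ply 1, O at (2,0,4,0) | h0:-1=-1→(1,0,4,0); h0:-2=-1→(0,0,4,0); h2:-1=-1→(2,0,3,0); h2:-2=+1→(2,0,2,0)*; h2:-3=-1→(2,0,1,0); h2:-4=-1→(2,0,0,0)
ply 2, X at (2,0,2,0) | h0:-1=-1→(1,0,2,0)*; h0:-2=-1→(0,0,2,0); h2:-1=-1→(2,0,1,0); h2:-2=-1→(2,0,0,0)
ply 3, O at (1,0,2,0) | h0:-1=-1→(0,0,2,0); h2:-1=+1→(1,0,1,0)*; h2:-2=-1→(1,0,0,0)
ply 4, X at (1,0,1,0) | h0:-1=-1→(0,0,1,0)*; h2:-1=-1→(1,0,0,0)
ply 5, O at (0,0,1,0) | h2:-1=+1→(0,0,0,0)*
ply 6: (0,0,0,0) is terminal -1 (X); from (2,0,4,0) depth 6

O winning at [(2,0,4,0)]: True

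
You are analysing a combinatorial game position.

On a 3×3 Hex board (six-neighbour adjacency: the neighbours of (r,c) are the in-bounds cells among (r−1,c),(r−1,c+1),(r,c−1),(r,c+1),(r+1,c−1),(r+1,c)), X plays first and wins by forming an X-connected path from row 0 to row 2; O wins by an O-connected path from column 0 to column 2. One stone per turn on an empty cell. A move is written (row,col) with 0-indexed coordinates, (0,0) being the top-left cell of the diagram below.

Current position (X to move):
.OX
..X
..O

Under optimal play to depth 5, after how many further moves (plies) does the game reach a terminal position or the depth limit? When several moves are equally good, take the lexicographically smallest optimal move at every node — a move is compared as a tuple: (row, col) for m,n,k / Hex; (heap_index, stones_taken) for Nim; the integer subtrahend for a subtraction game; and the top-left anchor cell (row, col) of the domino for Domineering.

[.OX/..X/..O] X move#1: (0,0):+1/XOX/..X/..O*, (1,0):+1/.OX/X.X/..O, (1,1):+1/.OX/.XX/..O, (2,0):+1/.OX/..X/X.O, (2,1):+1/.OX/..X/.XO
[XOX/..X/..O] O move#2: (1,0):-1/XOX/O.X/..O*, (1,1):-1/XOX/.OX/..O, (2,0):-1/XOX/..X/O.O, (2,1):-1/XOX/..X/.OO
[XOX/O.X/..O] X move#3: (1,1):+1/XOX/OXX/..O*, (2,0):+1/XOX/O.X/X.O, (2,1):+1/XOX/O.X/.XO
[XOX/OXX/..O] O move#4: (2,0):-1/XOX/OXX/O.O*, (2,1):-1/XOX/OXX/.OO
[XOX/OXX/O.O] X move#5: (2,1):+1/XOX/OXX/OXO*
[XOX/OXX/OXO] end (terminal -1, O#6); searched .OX/..X/..O to 5

PV length from [.OX/..X/..O]: 5 plies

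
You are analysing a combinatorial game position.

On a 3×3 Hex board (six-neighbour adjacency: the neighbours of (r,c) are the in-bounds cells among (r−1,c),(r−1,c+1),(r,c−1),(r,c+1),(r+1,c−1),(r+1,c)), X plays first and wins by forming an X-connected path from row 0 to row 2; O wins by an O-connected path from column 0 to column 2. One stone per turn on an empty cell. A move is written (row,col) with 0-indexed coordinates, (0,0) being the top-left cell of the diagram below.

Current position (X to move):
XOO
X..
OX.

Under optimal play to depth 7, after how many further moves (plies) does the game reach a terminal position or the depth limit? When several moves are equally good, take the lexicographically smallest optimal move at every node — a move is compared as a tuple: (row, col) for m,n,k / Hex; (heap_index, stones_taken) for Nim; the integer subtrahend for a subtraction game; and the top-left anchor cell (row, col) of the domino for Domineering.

PV length from [XOO/X../OX.]: 1 ply

p1 X@[XOO/X../OX.]: (1,1)[XOO/XX./OX.]+1* (1,2)[XOO/X.X/OX.]-1 (2,2)[XOO/X../OXX]-1
p2 O@[XOO/XX./OX.] terminal -1; root [XOO/X../OX.] d7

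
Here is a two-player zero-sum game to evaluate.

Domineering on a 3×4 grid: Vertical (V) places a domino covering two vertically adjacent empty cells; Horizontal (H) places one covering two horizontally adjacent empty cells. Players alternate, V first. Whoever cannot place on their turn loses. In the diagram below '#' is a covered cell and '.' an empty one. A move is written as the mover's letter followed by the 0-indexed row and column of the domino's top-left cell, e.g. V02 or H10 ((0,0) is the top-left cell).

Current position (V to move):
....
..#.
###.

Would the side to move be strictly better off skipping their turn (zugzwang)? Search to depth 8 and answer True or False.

zugzwang(..../..#./###., V) = False

ply 1, V at ..../..#./###. | V00=+1→#.../#.#./###.*; V01=+1→.#../.##./###.; V03=-1→...#/..##/###.; V13=-1→..../..##/####
ply 2, H at #.../#.#./###. | H01=-1→###./#.#./###.*; H02=-1→#.##/#.#./###.
ply 3, V at ###./#.#./###. | V03=+1→####/#.##/###.*; V13=+1→###./#.##/####
ply 4: ####/#.##/###. is terminal -1 (H); from ..../..#./###. depth 8
suppose V passes — search the same position with H to move:
pass> ply 1, H at ..../..#./###. | H00=+1→##../..#./###.*; H01=-1→.##./..#./###.; H02=-1→..##/..#./###.; H10=+1→..../###./###.
pass> ply 2, V at ##../..#./###. | V03=-1→##.#/..##/###.*; V13=-1→##../..##/####
pass> ply 3, H at ##.#/..##/###. | H10=+1→##.#/####/###.*
pass> ply 4: ##.#/####/###. is terminal -1 (V); from ..../..#./###. depth 8
for V: play +1, pass -1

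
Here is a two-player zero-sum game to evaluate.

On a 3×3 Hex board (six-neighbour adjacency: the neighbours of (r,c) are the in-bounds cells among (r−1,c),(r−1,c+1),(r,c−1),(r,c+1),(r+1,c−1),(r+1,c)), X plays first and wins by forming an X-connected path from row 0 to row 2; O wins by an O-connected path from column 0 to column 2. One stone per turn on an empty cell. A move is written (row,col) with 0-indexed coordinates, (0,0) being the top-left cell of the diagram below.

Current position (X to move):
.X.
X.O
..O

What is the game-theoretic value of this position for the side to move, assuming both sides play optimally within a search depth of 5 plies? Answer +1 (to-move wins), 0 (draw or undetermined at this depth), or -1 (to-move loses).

[.X./X.O/..O] X move#1: (0,0):-1/XX./X.O/..O, (0,2):-1/.XX/X.O/..O, (1,1):+1/.X./XXO/..O*, (2,0):+1/.X./X.O/X.O, (2,1):+1/.X./X.O/.XO
[.X./XXO/..O] O move#2: (0,0):-1/OX./XXO/..O*, (0,2):-1/.XO/XXO/..O, (2,0):-1/.X./XXO/O.O, (2,1):-1/.X./XXO/.OO
[OX./XXO/..O] X move#3: (0,2):+1/OXX/XXO/..O*, (2,0):+1/OX./XXO/X.O, (2,1):+1/OX./XXO/.XO
[OXX/XXO/..O] O move#4: (2,0):-1/OXX/XXO/O.O*, (2,1):-1/OXX/XXO/.OO
[OXX/XXO/O.O] X move#5: (2,1):+1/OXX/XXO/OXO*
[OXX/XXO/OXO] end (terminal -1, O#6); searched .X./X.O/..O to 5

value(.X./X.O/..O, X) = +1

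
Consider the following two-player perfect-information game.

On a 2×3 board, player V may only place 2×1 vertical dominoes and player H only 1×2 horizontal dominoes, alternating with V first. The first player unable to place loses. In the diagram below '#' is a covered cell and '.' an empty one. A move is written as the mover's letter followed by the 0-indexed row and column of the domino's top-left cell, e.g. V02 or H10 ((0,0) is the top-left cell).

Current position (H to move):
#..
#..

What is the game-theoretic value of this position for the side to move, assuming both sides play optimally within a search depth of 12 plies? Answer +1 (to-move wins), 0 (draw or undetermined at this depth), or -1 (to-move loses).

ply 1, H at #../#.. | H01=+1→###/#..*; H11=+1→#../###
ply 2: ###/#.. is terminal -1 (V); from #../#.. depth 12

value(#../#.., H) = +1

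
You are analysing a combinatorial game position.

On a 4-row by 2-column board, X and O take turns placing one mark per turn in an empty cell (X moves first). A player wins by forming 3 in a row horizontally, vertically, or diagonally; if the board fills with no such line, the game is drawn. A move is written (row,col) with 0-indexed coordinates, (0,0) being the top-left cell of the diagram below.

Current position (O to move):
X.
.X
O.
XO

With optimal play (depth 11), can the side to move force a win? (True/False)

ply 1, O at X./.X/O./XO | (0,1)=+0→XO/.X/O./XO*; (1,0)=+0→X./OX/O./XO; (2,1)=+0→X./.X/OO/XO
ply 2, X at XO/.X/O./XO | (1,0)=+0→XO/XX/O./XO*; (2,1)=+0→XO/.X/OX/XO
ply 3, O at XO/XX/O./XO | (2,1)=+0→XO/XX/OO/XO*
ply 4: XO/XX/OO/XO is terminal +0 (X); from X./.X/O./XO depth 11

O winning at [X./.X/O./XO]: False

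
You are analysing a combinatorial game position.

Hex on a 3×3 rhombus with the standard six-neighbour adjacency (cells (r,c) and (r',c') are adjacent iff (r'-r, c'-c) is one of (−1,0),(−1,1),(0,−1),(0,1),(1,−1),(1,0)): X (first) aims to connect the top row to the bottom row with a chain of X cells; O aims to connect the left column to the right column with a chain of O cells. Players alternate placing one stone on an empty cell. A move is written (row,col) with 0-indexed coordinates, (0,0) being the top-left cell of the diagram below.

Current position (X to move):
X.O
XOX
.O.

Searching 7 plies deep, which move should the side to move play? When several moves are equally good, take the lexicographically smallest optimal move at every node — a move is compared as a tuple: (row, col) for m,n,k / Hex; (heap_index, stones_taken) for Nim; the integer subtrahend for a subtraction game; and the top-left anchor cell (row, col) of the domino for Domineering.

[X.O/XOX/.O.] X move#1: (0,1):-1/XXO/XOX/.O., (2,0):+1/X.O/XOX/XO.*, (2,2):-1/X.O/XOX/.OX
[X.O/XOX/XO.] end (terminal -1, O#2); searched X.O/XOX/.O. to 7

X's best at [X.O/XOX/.O.]: (2,0)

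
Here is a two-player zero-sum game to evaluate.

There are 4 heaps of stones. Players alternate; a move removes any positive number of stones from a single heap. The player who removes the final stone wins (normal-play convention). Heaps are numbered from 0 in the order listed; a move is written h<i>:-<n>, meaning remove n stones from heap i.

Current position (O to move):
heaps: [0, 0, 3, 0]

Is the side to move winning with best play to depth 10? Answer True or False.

O winning at [(0,0,3,0)]: True

[(0,0,3,0)] O move#1: h2:-1:-1/(0,0,2,0), h2:-2:-1/(0,0,1,0), h2:-3:+1/(0,0,0,0)*
[(0,0,0,0)] end (terminal -1, X#2); searched (0,0,3,0) to 10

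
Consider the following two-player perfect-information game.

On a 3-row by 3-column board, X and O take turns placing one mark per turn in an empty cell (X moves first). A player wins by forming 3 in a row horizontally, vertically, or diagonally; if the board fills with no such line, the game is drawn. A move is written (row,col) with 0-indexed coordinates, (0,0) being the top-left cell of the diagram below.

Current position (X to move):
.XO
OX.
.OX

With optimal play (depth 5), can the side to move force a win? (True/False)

X winning at [.XO/OX./.OX]: True

[.XO/OX./.OX] X move#1: (0,0):+1/XXO/OX./.OX*, (1,2):+0/.XO/OXX/.OX, (2,0):+0/.XO/OX./XOX
[XXO/OX./.OX] end (terminal -1, O#2); searched .XO/OX./.OX to 5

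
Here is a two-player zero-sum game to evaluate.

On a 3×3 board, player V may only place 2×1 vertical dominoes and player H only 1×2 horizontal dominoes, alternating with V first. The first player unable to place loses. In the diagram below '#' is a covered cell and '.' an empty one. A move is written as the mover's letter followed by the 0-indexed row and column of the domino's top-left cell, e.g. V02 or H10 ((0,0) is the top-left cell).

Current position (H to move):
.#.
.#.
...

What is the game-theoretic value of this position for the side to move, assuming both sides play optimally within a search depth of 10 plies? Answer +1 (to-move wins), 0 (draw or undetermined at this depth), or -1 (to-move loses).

value(.#./.#./..., H) = -1

p1 H@[.#./.#./...]: H20[.#./.#./##.]-1* H21[.#./.#./.##]-1
p2 V@[.#./.#./##.]: V00[##./##./##.]+1* V02[.##/.##/##.]+1 V12[.#./.##/###]+1
p3 H@[##./##./##.] terminal -1; root [.#./.#./...] d10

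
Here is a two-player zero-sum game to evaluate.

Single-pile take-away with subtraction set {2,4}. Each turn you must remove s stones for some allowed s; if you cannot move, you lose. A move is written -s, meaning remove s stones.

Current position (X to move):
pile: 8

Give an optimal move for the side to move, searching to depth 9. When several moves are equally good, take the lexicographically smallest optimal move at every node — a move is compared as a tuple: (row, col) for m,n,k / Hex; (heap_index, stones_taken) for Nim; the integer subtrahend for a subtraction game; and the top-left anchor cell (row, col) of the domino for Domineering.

p1 X@[8]: -2[6]+1* -4[4]-1
p2 O@[6]: -2[4]-1* -4[2]-1
p3 X@[4]: -2[2]-1 -4[0]+1*
p4 O@[0] terminal -1; root [8] d9

X's best at [8]: -2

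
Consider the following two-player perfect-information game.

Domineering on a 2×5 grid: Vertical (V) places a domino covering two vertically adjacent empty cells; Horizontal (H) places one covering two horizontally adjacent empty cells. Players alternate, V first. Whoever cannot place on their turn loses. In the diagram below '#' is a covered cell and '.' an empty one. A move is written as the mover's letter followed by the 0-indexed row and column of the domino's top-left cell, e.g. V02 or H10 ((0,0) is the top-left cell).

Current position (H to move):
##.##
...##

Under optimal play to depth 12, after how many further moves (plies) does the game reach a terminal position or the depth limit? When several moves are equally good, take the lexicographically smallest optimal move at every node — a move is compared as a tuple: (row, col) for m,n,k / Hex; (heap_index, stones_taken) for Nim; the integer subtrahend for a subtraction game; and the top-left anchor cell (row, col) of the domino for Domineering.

PV length from [##.##/...##]: 1 ply

ply 1, H at ##.##/...## | H10=-1→##.##/##.##; H11=+1→##.##/.####*
ply 2: ##.##/.#### is terminal -1 (V); from ##.##/...## depth 12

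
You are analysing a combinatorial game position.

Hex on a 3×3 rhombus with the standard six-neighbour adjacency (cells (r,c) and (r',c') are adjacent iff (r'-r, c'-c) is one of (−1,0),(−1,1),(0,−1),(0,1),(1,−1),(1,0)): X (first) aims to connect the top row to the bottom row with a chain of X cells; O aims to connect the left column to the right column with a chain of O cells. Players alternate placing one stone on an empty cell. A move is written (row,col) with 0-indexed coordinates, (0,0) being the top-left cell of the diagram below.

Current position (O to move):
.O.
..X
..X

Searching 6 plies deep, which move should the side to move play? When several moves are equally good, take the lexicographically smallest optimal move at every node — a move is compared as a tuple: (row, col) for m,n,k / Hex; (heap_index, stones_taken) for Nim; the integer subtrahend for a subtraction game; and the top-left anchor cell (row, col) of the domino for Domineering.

O's best at [.O./..X/..X]: (0,2)

ply 1, O at .O./..X/..X | (0,0)=-1→OO./..X/..X; (0,2)=+1→.OO/..X/..X*; (1,0)=-1→.O./O.X/..X; (1,1)=-1→.O./.OX/..X; (2,0)=-1→.O./..X/O.X; (2,1)=-1→.O./..X/.OX
ply 2, X at .OO/..X/..X | (0,0)=-1→XOO/..X/..X*; (1,0)=-1→.OO/X.X/..X; (1,1)=-1→.OO/.XX/..X; (2,0)=-1→.OO/..X/X.X; (2,1)=-1→.OO/..X/.XX
ply 3, O at XOO/..X/..X | (1,0)=+1→XOO/O.X/..X*; (1,1)=+1→XOO/.OX/..X; (2,0)=+1→XOO/..X/O.X; (2,1)=-1→XOO/..X/.OX
ply 4: XOO/O.X/..X is terminal -1 (X); from .O./..X/..X depth 6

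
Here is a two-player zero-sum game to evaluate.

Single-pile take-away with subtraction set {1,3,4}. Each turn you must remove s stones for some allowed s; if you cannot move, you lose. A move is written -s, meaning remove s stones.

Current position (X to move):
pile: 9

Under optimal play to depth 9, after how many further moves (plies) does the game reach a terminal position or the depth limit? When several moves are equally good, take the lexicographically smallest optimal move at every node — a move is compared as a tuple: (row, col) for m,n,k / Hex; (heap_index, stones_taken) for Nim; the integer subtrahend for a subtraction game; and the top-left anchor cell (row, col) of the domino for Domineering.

PV length from [9]: 6 plies

p1 X@[9]: -1[8]-1* -3[6]-1 -4[5]-1
p2 O@[8]: -1[7]+1* -3[5]-1 -4[4]-1
p3 X@[7]: -1[6]-1* -3[4]-1 -4[3]-1
p4 O@[6]: -1[5]-1 -3[3]-1 -4[2]+1*
p5 X@[2]: -1[1]-1*
p6 O@[1]: -1[0]+1*
p7 X@[0] terminal -1; root [9] d9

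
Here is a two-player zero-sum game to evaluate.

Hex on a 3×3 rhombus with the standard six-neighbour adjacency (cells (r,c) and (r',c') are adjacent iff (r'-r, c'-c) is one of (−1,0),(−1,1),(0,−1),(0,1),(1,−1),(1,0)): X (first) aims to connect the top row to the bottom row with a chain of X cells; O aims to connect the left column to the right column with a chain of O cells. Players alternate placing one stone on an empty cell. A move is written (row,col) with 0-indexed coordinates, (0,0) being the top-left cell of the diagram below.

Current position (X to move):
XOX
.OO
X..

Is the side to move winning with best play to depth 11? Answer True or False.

ply 1, X at XOX/.OO/X.. | (1,0)=+1→XOX/XOO/X..*; (2,1)=-1→XOX/.OO/XX.; (2,2)=-1→XOX/.OO/X.X
ply 2: XOX/XOO/X.. is terminal -1 (O); from XOX/.OO/X.. depth 11

X winning at [XOX/.OO/X..]: True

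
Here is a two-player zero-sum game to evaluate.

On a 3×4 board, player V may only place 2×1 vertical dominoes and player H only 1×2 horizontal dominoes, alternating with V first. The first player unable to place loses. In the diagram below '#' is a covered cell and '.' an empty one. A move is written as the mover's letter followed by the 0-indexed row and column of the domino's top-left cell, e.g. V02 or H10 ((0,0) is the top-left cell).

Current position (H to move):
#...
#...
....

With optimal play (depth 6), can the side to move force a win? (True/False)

H winning at [#.../#.../....]: True

[#.../#.../....] H move#1: H01:-1/###./#.../...., H02:-1/#.##/#.../...., H11:+1/#.../###./....*, H12:+1/#.../#.##/...., H20:-1/#.../#.../##.., H21:-1/#.../#.../.##., H22:-1/#.../#.../..##
[#.../###./....] V move#2: V03:-1/#..#/####/....*, V13:-1/#.../####/...#
[#..#/####/....] H move#3: H01:+1/####/####/....*, H20:+1/#..#/####/##.., H21:+1/#..#/####/.##., H22:+1/#..#/####/..##
[####/####/....] end (terminal -1, V#4); searched #.../#.../.... to 6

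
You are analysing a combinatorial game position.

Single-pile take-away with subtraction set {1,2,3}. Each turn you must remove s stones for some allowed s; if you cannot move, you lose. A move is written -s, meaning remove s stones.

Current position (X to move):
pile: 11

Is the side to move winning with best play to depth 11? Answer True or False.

X winning at [11]: True

[11] X move#1: -1:-1/10, -2:-1/9, -3:+1/8*
[8] O move#2: -1:-1/7*, -2:-1/6, -3:-1/5
[7] X move#3: -1:-1/6, -2:-1/5, -3:+1/4*
[4] O move#4: -1:-1/3*, -2:-1/2, -3:-1/1
[3] X move#5: -1:-1/2, -2:-1/1, -3:+1/0*
[0] end (terminal -1, O#6); searched 11 to 11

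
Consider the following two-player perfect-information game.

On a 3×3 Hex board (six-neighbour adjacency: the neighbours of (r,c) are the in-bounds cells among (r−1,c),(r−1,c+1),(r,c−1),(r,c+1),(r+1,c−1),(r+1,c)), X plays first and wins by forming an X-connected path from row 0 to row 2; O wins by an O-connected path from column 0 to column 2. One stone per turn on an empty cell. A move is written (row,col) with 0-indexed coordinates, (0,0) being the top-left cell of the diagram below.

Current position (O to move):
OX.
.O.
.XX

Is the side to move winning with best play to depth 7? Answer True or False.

[OX./.O./.XX] O move#1: (0,2):+1/OXO/.O./.XX*, (1,0):+1/OX./OO./.XX, (1,2):+1/OX./.OO/.XX, (2,0):+1/OX./.O./OXX
[OXO/.O./.XX] X move#2: (1,0):-1/OXO/XO./.XX*, (1,2):-1/OXO/.OX/.XX, (2,0):-1/OXO/.O./XXX
[OXO/XO./.XX] O move#3: (1,2):-1/OXO/XOO/.XX, (2,0):+1/OXO/XO./OXX*
[OXO/XO./OXX] end (terminal -1, X#4); searched OX./.O./.XX to 7

O winning at [OX./.O./.XX]: True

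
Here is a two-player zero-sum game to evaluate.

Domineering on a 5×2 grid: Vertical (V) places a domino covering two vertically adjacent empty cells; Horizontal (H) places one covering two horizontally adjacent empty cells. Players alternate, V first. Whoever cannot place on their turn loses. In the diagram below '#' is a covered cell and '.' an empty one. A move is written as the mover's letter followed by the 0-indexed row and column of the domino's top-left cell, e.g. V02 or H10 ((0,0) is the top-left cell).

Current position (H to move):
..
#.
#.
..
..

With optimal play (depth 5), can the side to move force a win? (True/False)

p1 H@[../#./#./../..]: H00[##/#./#./../..]-1 H30[../#./#./##/..]+1* H40[../#./#./../##]+1
p2 V@[../#./#./##/..]: V01[.#/##/#./##/..]-1* V11[../##/##/##/..]-1
p3 H@[.#/##/#./##/..]: H40[.#/##/#./##/##]+1*
p4 V@[.#/##/#./##/##] terminal -1; root [../#./#./../..] d5

H winning at [../#./#./../..]: True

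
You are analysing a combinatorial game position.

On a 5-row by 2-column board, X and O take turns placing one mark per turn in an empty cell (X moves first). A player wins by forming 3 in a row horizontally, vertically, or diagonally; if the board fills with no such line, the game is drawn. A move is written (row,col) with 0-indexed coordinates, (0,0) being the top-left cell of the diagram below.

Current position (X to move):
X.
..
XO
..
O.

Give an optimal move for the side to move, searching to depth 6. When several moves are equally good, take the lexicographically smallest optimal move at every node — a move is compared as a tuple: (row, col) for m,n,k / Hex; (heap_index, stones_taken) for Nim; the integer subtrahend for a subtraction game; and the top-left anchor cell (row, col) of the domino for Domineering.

[X./../XO/../O.] X move#1: (0,1):+0/XX/../XO/../O., (1,0):+1/X./X./XO/../O.*, (1,1):+0/X./.X/XO/../O., (3,0):+0/X./../XO/X./O., (3,1):+0/X./../XO/.X/O., (4,1):+0/X./../XO/../OX
[X./X./XO/../O.] end (terminal -1, O#2); searched X./../XO/../O. to 6

X's best at [X./../XO/../O.]: (1,0)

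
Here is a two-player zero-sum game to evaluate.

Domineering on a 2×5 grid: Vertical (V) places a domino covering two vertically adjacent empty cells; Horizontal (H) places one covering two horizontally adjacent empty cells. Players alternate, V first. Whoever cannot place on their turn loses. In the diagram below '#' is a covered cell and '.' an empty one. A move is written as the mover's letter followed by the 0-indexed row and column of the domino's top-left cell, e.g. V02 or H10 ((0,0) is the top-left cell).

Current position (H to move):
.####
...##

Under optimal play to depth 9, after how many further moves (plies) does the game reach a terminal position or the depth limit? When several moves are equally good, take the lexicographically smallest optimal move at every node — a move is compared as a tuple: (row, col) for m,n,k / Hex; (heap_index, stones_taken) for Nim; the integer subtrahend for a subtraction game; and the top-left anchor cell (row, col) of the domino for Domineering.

p1 H@[.####/...##]: H10[.####/##.##]+1* H11[.####/.####]-1
p2 V@[.####/##.##] terminal -1; root [.####/...##] d9

PV length from [.####/...##]: 1 ply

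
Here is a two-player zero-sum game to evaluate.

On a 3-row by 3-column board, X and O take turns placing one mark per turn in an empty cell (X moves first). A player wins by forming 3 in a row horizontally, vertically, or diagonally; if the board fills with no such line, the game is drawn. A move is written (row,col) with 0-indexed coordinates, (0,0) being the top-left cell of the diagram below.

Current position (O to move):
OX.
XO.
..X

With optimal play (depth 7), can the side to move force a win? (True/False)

O winning at [OX./XO./..X]: False

ply 1, O at OX./XO./..X | (0,2)=+0→OXO/XO./..X*; (1,2)=+0→OX./XOO/..X; (2,0)=+0→OX./XO./O.X; (2,1)=+0→OX./XO./.OX
ply 2, X at OXO/XO./..X | (1,2)=-1→OXO/XOX/..X; (2,0)=+0→OXO/XO./X.X*; (2,1)=-1→OXO/XO./.XX
ply 3, O at OXO/XO./X.X | (1,2)=-1→OXO/XOO/X.X; (2,1)=+0→OXO/XO./XOX*
ply 4, X at OXO/XO./XOX | (1,2)=+0→OXO/XOX/XOX*
ply 5: OXO/XOX/XOX is terminal +0 (O); from OX./XO./..X depth 7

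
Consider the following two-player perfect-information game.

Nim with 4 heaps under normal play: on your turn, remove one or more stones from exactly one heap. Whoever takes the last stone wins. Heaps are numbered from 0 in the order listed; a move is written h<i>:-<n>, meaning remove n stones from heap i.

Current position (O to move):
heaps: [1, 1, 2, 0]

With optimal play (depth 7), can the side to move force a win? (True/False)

O winning at [(1,1,2,0)]: True

p1 O@[(1,1,2,0)]: h0:-1[(0,1,2,0)]-1 h1:-1[(1,0,2,0)]-1 h2:-1[(1,1,1,0)]-1 h2:-2[(1,1,0,0)]+1*
p2 X@[(1,1,0,0)]: h0:-1[(0,1,0,0)]-1* h1:-1[(1,0,0,0)]-1
p3 O@[(0,1,0,0)]: h1:-1[(0,0,0,0)]+1*
p4 X@[(0,0,0,0)] terminal -1; root [(1,1,2,0)] d7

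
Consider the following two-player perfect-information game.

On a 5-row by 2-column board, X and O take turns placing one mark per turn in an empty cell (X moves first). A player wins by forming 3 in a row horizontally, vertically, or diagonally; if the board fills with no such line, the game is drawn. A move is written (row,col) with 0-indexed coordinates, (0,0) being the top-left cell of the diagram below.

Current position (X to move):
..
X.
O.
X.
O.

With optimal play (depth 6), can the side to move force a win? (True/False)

p1 X@[../X./O./X./O.]: (0,0)[X./X./O./X./O.]+0* (0,1)[.X/X./O./X./O.]+0 (1,1)[../XX/O./X./O.]+0 (2,1)[../X./OX/X./O.]+0 (3,1)[../X./O./XX/O.]+0 (4,1)[../X./O./X./OX]+0
p2 O@[X./X./O./X./O.]: (0,1)[XO/X./O./X./O.]+0* (1,1)[X./XO/O./X./O.]+0 (2,1)[X./X./OO/X./O.]+0 (3,1)[X./X./O./XO/O.]+0 (4,1)[X./X./O./X./OO]+0
p3 X@[XO/X./O./X./O.]: (1,1)[XO/XX/O./X./O.]+0* (2,1)[XO/X./OX/X./O.]+0 (3,1)[XO/X./O./XX/O.]+0 (4,1)[XO/X./O./X./OX]+0
p4 O@[XO/XX/O./X./O.]: (2,1)[XO/XX/OO/X./O.]+0* (3,1)[XO/XX/O./XO/O.]+0 (4,1)[XO/XX/O./X./OO]+0
p5 X@[XO/XX/OO/X./O.]: (3,1)[XO/XX/OO/XX/O.]+0* (4,1)[XO/XX/OO/X./OX]+0
p6 O@[XO/XX/OO/XX/O.]: (4,1)[XO/XX/OO/XX/OO]+0*
p7 X@[XO/XX/OO/XX/OO] terminal +0; root [../X./O./X./O.] d6

X winning at [../X./O./X./O.]: False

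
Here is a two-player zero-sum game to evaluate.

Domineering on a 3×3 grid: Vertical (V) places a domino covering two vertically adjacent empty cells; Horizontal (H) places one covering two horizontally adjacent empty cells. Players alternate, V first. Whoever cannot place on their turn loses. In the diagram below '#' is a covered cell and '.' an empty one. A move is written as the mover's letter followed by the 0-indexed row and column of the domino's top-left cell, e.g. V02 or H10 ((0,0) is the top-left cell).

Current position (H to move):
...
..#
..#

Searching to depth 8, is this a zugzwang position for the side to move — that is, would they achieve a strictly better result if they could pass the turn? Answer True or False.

p1 H@[.../..#/..#]: H00[##./..#/..#]-1 H01[.##/..#/..#]-1 H10[.../###/..#]+1* H20[.../..#/###]-1
p2 V@[.../###/..#] terminal -1; root [.../..#/..#] d8
pass branch (V moves first from the same position):
  | p1 V@[.../..#/..#]: V00[#../#.#/..#]+1* V01[.#./.##/..#]+1 V10[.../#.#/#.#]+1 V11[.../.##/.##]+1
  | p2 H@[#../#.#/..#]: H01[###/#.#/..#]-1* H20[#../#.#/###]-1
  | p3 V@[###/#.#/..#]: V11[###/###/.##]+1*
  | p4 H@[###/###/.##] terminal -1; root [.../..#/..#] d8
H moving scores +1; H passing scores -1

zugzwang(.../..#/..#, H) = False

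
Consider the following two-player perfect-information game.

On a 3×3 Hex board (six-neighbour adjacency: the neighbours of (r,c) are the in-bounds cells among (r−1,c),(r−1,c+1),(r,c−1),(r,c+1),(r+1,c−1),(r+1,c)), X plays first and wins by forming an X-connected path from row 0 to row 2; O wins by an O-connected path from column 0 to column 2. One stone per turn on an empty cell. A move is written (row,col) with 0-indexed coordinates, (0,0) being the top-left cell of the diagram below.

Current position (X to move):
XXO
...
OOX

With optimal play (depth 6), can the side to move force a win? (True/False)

p1 X@[XXO/.../OOX]: (1,0)[XXO/X../OOX]-1* (1,1)[XXO/.X./OOX]-1 (1,2)[XXO/..X/OOX]-1
p2 O@[XXO/X../OOX]: (1,1)[XXO/XO./OOX]+1* (1,2)[XXO/X.O/OOX]+1
p3 X@[XXO/XO./OOX] terminal -1; root [XXO/.../OOX] d6

X winning at [XXO/.../OOX]: False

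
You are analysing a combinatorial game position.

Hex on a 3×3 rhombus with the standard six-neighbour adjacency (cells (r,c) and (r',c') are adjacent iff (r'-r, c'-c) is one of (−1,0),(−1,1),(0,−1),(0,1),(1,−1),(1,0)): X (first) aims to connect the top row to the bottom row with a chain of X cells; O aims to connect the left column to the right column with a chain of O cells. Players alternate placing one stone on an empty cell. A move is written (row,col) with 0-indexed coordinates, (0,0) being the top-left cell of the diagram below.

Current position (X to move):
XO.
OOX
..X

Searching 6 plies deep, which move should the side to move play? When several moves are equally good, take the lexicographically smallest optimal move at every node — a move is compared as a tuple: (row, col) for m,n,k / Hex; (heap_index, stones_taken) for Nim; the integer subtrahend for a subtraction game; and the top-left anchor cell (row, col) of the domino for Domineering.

X's best at [XO./OOX/..X]: (0,2)

p1 X@[XO./OOX/..X]: (0,2)[XOX/OOX/..X]+1* (2,0)[XO./OOX/X.X]-1 (2,1)[XO./OOX/.XX]-1
p2 O@[XOX/OOX/..X] terminal -1; root [XO./OOX/..X] d6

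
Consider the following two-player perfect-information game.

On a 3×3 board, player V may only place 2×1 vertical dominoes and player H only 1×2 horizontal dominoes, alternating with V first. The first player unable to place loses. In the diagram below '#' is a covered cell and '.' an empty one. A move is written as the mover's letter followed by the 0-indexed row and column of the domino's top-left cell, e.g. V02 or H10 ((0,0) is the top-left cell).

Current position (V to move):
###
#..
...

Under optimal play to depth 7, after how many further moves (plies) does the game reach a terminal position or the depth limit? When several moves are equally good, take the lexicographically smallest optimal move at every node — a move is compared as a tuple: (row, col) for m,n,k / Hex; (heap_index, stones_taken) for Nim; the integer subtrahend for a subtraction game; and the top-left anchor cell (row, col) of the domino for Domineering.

ply 1, V at ###/#../... | V11=+1→###/##./.#.*; V12=-1→###/#.#/..#
ply 2: ###/##./.#. is terminal -1 (H); from ###/#../... depth 7

PV length from [###/#../...]: 1 ply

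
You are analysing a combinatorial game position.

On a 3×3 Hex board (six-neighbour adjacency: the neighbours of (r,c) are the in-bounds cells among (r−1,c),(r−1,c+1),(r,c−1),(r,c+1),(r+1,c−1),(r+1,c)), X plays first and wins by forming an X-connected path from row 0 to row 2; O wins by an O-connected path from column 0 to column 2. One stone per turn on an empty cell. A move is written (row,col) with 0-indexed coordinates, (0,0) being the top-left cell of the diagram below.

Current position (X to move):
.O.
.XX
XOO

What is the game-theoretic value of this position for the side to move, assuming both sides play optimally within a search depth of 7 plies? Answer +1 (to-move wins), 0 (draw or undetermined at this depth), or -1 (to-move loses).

value(.O./.XX/XOO, X) = +1

ply 1, X at .O./.XX/XOO | (0,0)=+1→XO./.XX/XOO*; (0,2)=+1→.OX/.XX/XOO; (1,0)=+1→.O./XXX/XOO
ply 2, O at XO./.XX/XOO | (0,2)=-1→XOO/.XX/XOO*; (1,0)=-1→XO./OXX/XOO
ply 3, X at XOO/.XX/XOO | (1,0)=+1→XOO/XXX/XOO*
ply 4: XOO/XXX/XOO is terminal -1 (O); from .O./.XX/XOO depth 7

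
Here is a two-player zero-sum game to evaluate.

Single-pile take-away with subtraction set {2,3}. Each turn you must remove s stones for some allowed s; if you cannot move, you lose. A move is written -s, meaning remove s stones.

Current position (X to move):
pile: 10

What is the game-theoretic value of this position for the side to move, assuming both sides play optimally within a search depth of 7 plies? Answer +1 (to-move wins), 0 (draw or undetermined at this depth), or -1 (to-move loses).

p1 X@[10]: -2[8]-1* -3[7]-1
p2 O@[8]: -2[6]+1* -3[5]+1
p3 X@[6]: -2[4]-1* -3[3]-1
p4 O@[4]: -2[2]-1 -3[1]+1*
p5 X@[1] terminal -1; root [10] d7

value(10, X) = -1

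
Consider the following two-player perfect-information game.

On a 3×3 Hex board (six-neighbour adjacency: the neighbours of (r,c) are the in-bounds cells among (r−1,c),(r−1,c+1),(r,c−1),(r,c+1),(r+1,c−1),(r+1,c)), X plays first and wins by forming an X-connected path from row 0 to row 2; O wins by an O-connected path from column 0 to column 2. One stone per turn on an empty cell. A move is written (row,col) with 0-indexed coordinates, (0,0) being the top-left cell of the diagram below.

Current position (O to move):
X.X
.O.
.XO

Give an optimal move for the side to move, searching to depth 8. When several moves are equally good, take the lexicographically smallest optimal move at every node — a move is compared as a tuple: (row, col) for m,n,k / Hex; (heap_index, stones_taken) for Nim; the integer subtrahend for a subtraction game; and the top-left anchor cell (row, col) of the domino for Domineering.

p1 O@[X.X/.O./.XO]: (0,1)[XOX/.O./.XO]-1 (1,0)[X.X/OO./.XO]-1 (1,2)[X.X/.OO/.XO]+1* (2,0)[X.X/.O./OXO]-1
p2 X@[X.X/.OO/.XO]: (0,1)[XXX/.OO/.XO]-1* (1,0)[X.X/XOO/.XO]-1 (2,0)[X.X/.OO/XXO]-1
p3 O@[XXX/.OO/.XO]: (1,0)[XXX/OOO/.XO]+1* (2,0)[XXX/.OO/OXO]+1
p4 X@[XXX/OOO/.XO] terminal -1; root [X.X/.O./.XO] d8

O's best at [X.X/.O./.XO]: (1,2)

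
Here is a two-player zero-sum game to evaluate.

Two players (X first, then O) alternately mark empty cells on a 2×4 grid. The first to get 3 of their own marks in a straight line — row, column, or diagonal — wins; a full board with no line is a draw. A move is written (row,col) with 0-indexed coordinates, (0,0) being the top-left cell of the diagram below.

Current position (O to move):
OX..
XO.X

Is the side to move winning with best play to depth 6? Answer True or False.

[OX../XO.X] O move#1: (0,2):+0/OXO./XO.X*, (0,3):+0/OX.O/XO.X, (1,2):+0/OX../XOOX
[OXO./XO.X] X move#2: (0,3):+0/OXOX/XO.X*, (1,2):+0/OXO./XOXX
[OXOX/XO.X] O move#3: (1,2):+0/OXOX/XOOX*
[OXOX/XOOX] end (terminal +0, X#4); searched OX../XO.X to 6

O winning at [OX../XO.X]: False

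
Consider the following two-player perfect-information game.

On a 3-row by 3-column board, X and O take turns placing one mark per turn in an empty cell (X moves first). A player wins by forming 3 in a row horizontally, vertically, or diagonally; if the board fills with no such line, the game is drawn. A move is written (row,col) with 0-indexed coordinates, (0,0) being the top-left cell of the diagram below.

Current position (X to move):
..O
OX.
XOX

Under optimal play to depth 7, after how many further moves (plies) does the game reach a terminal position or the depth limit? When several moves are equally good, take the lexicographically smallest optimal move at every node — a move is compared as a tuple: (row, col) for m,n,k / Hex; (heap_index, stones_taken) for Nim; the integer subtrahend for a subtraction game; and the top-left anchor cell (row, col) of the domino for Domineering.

[..O/OX./XOX] X move#1: (0,0):+1/X.O/OX./XOX*, (0,1):+0/.XO/OX./XOX, (1,2):+0/..O/OXX/XOX
[X.O/OX./XOX] end (terminal -1, O#2); searched ..O/OX./XOX to 7

PV length from [..O/OX./XOX]: 1 ply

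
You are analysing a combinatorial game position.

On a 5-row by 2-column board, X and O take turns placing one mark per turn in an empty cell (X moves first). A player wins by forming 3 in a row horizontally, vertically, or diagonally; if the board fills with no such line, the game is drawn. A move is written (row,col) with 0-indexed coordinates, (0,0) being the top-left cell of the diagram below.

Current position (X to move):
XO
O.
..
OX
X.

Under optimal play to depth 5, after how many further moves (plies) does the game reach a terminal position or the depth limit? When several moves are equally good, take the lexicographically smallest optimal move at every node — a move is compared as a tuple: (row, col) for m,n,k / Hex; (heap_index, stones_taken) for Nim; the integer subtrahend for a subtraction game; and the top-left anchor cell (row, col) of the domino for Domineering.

ply 1, X at XO/O./../OX/X. | (1,1)=-1→XO/OX/../OX/X.; (2,0)=+0→XO/O./X./OX/X.*; (2,1)=-1→XO/O./.X/OX/X.; (4,1)=-1→XO/O./../OX/XX
ply 2, O at XO/O./X./OX/X. | (1,1)=+0→XO/OO/X./OX/X.*; (2,1)=+0→XO/O./XO/OX/X.; (4,1)=+0→XO/O./X./OX/XO
ply 3, X at XO/OO/X./OX/X. | (2,1)=+0→XO/OO/XX/OX/X.*; (4,1)=-1→XO/OO/X./OX/XX
ply 4, O at XO/OO/XX/OX/X. | (4,1)=+0→XO/OO/XX/OX/XO*
ply 5: XO/OO/XX/OX/XO is terminal +0 (X); from XO/O./../OX/X. depth 5

PV length from [XO/O./../OX/X.]: 4 plies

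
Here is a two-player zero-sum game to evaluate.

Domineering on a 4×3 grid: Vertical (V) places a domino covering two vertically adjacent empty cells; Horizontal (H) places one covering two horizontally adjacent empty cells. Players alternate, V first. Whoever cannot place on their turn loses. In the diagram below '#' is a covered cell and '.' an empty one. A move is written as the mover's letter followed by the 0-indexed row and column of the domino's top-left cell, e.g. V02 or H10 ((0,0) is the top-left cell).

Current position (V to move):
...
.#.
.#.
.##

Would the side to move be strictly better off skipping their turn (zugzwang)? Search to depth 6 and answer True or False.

zugzwang(.../.#./.#./.##, V) = False

[.../.#./.#./.##] V move#1: V00:+1/#../##./.#./.##*, V02:+1/..#/.##/.#./.##, V10:+1/.../##./##./.##, V12:+1/.../.##/.##/.##, V20:+1/.../.#./##./###
[#../##./.#./.##] H move#2: H01:-1/###/##./.#./.##*
[###/##./.#./.##] V move#3: V12:+1/###/###/.##/.##*, V20:+1/###/##./##./###
[###/###/.##/.##] end (terminal -1, H#4); searched .../.#./.#./.## to 6
suppose V passes — search the same position with H to move:
pass> [.../.#./.#./.##] H move#1: H00:-1/##./.#./.#./.##*, H01:-1/.##/.#./.#./.##
pass> [##./.#./.#./.##] V move#2: V02:+1/###/.##/.#./.##*, V10:+1/##./##./##./.##, V12:+1/##./.##/.##/.##, V20:+1/##./.#./##./###
pass> [###/.##/.#./.##] end (terminal -1, H#3); searched .../.#./.#./.## to 6
for V: play +1, pass +1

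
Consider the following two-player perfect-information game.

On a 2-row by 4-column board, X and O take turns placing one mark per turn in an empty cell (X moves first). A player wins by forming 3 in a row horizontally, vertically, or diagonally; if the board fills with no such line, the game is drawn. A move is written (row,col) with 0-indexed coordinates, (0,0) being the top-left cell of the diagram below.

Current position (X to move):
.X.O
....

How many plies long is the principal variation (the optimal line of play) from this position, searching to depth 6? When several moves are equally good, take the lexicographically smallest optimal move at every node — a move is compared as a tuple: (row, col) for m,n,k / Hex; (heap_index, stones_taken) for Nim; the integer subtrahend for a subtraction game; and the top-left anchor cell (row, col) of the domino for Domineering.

PV length from [.X.O/....]: 6 plies

[.X.O/....] X move#1: (0,0):+0/XX.O/....*, (0,2):+0/.XXO/...., (1,0):+0/.X.O/X..., (1,1):+0/.X.O/.X.., (1,2):+0/.X.O/..X., (1,3):+0/.X.O/...X
[XX.O/....] O move#2: (0,2):+0/XXOO/....*, (1,0):-1/XX.O/O..., (1,1):-1/XX.O/.O.., (1,2):-1/XX.O/..O., (1,3):-1/XX.O/...O
[XXOO/....] X move#3: (1,0):+0/XXOO/X...*, (1,1):+0/XXOO/.X.., (1,2):+0/XXOO/..X., (1,3):+0/XXOO/...X
[XXOO/X...] O move#4: (1,1):+0/XXOO/XO..*, (1,2):+0/XXOO/X.O., (1,3):+0/XXOO/X..O
[XXOO/XO..] X move#5: (1,2):+0/XXOO/XOX.*, (1,3):+0/XXOO/XO.X
[XXOO/XOX.] O move#6: (1,3):+0/XXOO/XOXO*
[XXOO/XOXO] end (terminal +0, X#7); searched .X.O/.... to 6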